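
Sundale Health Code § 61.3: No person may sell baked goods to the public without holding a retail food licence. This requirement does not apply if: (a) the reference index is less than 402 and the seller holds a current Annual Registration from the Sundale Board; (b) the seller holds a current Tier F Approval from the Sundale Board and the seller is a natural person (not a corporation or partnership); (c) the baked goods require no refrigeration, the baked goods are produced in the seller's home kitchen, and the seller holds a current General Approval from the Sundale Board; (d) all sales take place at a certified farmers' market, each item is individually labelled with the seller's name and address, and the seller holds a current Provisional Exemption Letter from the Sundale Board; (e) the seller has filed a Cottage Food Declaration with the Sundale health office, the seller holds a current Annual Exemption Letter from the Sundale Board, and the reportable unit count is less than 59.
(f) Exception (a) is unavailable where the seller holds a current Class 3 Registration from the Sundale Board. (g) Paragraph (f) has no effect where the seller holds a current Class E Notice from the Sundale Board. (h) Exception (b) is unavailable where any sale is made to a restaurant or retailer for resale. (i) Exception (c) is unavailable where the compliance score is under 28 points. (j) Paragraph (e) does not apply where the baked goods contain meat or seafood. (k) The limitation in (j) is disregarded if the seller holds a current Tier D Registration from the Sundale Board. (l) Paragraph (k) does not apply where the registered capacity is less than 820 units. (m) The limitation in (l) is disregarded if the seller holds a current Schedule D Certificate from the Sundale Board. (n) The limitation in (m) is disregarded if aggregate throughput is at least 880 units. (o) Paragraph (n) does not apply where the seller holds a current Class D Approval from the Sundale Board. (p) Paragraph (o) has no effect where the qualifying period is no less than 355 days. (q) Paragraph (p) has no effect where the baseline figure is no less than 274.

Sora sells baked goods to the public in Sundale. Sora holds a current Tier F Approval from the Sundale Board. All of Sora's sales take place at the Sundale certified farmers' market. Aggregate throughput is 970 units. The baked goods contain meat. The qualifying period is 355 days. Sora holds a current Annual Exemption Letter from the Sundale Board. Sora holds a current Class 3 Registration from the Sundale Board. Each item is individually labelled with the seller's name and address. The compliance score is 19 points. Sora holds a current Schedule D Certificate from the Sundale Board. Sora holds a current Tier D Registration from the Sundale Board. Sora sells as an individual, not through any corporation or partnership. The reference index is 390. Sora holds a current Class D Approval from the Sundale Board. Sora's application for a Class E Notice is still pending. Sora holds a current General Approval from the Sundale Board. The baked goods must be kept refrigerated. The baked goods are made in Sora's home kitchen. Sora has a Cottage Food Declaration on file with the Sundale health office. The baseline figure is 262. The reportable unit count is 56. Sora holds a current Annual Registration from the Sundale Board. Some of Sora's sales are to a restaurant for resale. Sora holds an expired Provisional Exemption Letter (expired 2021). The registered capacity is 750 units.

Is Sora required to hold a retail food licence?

Yes — Sora must hold a retail food licence.

Exception (a): the reference index is 390, less than the 402 limit; a current Annual Registration is held — every condition holds. Turning to paragraphs (f)–(g): (f) operates — a current Class 3 Registration is held. (g) is not engaged (there is no Class E Notice in force), so (f) stands. So (a) is unavailable.
Exception (b): a current Tier F Approval is held; the seller is a natural person — every condition holds. Turning to paragraph (h): (h) operates against (b): some sales are to a restaurant for resale. (b) is therefore removed.
Exception (c) requires that the baked goods require no refrigeration; but the baked goods require refrigeration, so (c) is unavailable.
Exception (d) does not apply: there is no Provisional Exemption Letter in force.
Exception (e) is satisfied on its face — a Cottage Food Declaration is on file; a current Annual Exemption Letter is held; the reportable unit count is 56, less than the 59 limit. But: (j) operates against (e): the baked goods contain meat. (k) applies (a current Tier D Registration is held), but is displaced by (l): (l) operates against (k): the registered capacity is 750 units, less than the 820 units limit. (m) is triggered (a current Schedule D Certificate is held), but is set aside by (n): (n) operates against (m): aggregate throughput is 970 units, meeting the 880 units threshold. (o) would limit (n) — a current Class D Approval is held — but (p) sets (o) aside: (p) operates against (o): the qualifying period is 355 days, meeting the 355 days threshold. (q) is not triggered (the baseline figure is 262, short of 274), so (p) stands. (e) is therefore removed.
None of the exceptions is available; § 61.3 applies in full.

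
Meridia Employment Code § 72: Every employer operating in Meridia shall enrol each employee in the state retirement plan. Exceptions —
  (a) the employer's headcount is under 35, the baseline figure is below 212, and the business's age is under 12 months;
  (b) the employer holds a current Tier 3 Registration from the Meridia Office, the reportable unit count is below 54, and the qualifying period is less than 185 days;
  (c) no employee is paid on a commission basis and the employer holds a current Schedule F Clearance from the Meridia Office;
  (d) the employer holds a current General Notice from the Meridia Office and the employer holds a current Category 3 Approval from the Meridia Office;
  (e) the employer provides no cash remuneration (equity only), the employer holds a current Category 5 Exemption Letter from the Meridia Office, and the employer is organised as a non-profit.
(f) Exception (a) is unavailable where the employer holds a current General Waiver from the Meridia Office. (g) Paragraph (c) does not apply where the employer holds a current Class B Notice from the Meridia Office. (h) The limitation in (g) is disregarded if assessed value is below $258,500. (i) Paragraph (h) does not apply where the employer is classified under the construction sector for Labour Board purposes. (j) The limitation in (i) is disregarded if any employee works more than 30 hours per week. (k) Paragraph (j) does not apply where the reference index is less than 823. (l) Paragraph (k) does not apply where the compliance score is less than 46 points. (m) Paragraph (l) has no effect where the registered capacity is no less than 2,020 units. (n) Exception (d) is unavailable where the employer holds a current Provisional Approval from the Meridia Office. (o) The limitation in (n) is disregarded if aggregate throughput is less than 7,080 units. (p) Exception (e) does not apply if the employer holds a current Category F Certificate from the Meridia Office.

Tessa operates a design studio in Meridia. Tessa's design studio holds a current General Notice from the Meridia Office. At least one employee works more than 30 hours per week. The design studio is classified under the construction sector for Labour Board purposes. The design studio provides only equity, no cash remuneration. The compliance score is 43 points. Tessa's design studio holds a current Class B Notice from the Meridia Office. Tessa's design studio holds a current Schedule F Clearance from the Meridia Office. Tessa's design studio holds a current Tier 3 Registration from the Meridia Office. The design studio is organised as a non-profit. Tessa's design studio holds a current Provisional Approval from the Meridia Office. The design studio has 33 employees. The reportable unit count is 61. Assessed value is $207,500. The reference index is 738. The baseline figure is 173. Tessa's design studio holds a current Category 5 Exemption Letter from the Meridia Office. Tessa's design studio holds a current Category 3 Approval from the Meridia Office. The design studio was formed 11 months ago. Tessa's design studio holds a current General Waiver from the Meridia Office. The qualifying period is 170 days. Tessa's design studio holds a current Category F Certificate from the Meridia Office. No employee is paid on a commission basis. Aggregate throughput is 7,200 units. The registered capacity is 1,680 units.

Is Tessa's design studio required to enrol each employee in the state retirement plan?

No — exception (c) applies; Tessa's design studio is not required to enrol each employee in the state retirement plan.

Exception (a): the employer's headcount is 33, under the 35 limit; the baseline figure is 173, below the 212 limit; the business's age is 11 months, under the 12 months limit — every condition holds. Turning to paragraph (f): (f) is engaged — a current General Waiver is held. (a) is therefore removed.
Exception (b) requires that the reportable unit count is below 54; but the reportable unit count is 61, not below 54, so (b) is unavailable.
Exception (c)'s conditions are all satisfied: no employee is paid on commission; a current Schedule F Clearance is held. As to paragraphs (g)–(m): (g) is engaged (a current Class B Notice is held), but is itself disapplied by (h): (h) operates against (g): assessed value is $207,500, below the $258,500 limit. (i) would limit (h) — the design studio is classified under the construction sector — but (j) sets (i) aside: (j) operates against (i): at least one employee exceeds 30 hours/week. (k) operates (the reference index is 738, less than the 823 limit), but yields to (l): (l) operates against (k): the compliance score is 43 points, less than the 46 points limit. (m) is not engaged (the registered capacity is 1,680 units, short of 2,020 units), so (l) stands. Exception (c) stands.
All of (d)'s requirements are met (a current General Notice is held; a current Category 3 Approval is held). Turning to paragraphs (n)–(o): (n) operates against (d): a current Provisional Approval is held. (o) is not engaged (aggregate throughput is 7,200 units, not less than 7,080 units), so (n) stands. (d) is therefore removed.
Exception (e) is satisfied on its face — remuneration is equity-only; a current Category 5 Exemption Letter is held; the employer is a non-profit. But: (p) is engaged — a current Category F Certificate is held. Exception (e) does not apply.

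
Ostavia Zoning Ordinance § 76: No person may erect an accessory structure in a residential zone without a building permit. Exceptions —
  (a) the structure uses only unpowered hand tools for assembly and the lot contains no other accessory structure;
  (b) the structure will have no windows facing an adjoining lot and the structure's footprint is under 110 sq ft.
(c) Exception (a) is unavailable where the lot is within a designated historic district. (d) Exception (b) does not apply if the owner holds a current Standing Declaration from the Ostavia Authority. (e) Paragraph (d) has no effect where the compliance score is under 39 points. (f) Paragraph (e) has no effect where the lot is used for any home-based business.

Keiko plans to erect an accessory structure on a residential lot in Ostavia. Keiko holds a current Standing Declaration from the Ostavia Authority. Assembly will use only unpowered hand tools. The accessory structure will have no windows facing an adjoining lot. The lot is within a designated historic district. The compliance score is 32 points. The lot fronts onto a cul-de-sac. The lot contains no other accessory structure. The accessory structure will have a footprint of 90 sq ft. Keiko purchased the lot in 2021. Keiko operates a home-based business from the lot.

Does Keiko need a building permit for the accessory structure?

Exception (a)'s conditions are all satisfied: assembly uses only hand tools; the lot has no other accessory structure. Turning to paragraph (c): (c) is engaged — the lot is in a historic district. So (a) is unavailable.
All of (b)'s requirements are met (no windows face an adjoining lot; the structure's footprint is 90 sq ft, under the 110 sq ft limit). However, paragraphs (d)–(f) must be considered: (d) operates against (b): a current Standing Declaration is held. (e) operates (the compliance score is 32 points, under the 39 points limit), but is set aside by (f): (f) is engaged — a home-based business operates on the lot. Exception (b) does not apply.
No exception is made out. Keiko falls within the general rule.

Yes — Keiko must obtain a building permit.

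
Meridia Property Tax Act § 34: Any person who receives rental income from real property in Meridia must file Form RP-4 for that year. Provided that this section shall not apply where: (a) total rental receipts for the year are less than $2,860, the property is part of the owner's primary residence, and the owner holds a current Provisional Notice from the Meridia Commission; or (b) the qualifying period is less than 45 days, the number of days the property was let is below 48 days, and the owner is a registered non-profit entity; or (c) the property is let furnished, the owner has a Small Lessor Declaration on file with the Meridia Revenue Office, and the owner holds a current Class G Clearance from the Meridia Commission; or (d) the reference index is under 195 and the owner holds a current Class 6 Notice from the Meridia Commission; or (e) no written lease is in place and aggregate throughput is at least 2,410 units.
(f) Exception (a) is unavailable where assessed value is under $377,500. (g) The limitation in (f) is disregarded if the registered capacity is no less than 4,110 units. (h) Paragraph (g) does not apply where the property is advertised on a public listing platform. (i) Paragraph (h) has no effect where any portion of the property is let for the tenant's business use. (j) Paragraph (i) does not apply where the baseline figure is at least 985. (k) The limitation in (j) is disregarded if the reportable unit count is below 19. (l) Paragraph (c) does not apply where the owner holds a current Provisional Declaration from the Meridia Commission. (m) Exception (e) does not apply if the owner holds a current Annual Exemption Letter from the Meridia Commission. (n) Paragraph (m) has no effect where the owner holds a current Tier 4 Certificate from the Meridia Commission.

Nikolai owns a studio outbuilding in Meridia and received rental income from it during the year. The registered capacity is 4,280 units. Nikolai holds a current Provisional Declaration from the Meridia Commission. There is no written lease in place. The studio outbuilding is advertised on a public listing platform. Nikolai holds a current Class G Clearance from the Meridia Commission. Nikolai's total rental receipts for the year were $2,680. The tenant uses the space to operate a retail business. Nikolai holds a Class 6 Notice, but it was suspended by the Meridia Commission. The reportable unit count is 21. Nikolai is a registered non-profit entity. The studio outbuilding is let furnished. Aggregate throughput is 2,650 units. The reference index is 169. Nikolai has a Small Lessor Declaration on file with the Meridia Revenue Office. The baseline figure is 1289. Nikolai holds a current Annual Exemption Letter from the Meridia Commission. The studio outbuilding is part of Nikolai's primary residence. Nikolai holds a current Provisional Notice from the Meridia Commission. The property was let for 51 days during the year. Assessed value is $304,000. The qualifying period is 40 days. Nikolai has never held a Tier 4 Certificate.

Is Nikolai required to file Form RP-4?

Yes — Nikolai must file Form RP-4.

Exception (a): total rental receipts for the year are $2,680, less than the $2,860 limit; the studio outbuilding is part of the primary residence; a current Provisional Notice is held — every condition holds. However, paragraphs (f)–(k) must be considered: (f) operates against (a): assessed value is $304,000, under the $377,500 limit. (g) would limit (f) — the registered capacity is 4,280 units, meeting the 4,110 units threshold — but (h) sets (g) aside: (h) applies — the property is publicly advertised. (i) would limit (h) — the space is let for business use — but (j) sets (i) aside: (j) applies — the baseline figure is 1,289, meeting the 985 threshold. (k) is inapplicable (the reportable unit count is 21, not below 19), so (j) stands. (a) is therefore removed.
Exception (b) requires that the number of days the property was let is below 48 days; but the number of days the property was let is 51 days, not below 48 days, so (b) is unavailable.
Exception (c)'s conditions are all satisfied: the property is let furnished; a Small Lessor Declaration is on file; a current Class G Clearance is held. However, paragraph (l) must be considered: (l) operates against (c): a current Provisional Declaration is held. So (c) is unavailable.
Exception (d) requires that the owner holds a current Class 6 Notice from the Meridia Commission; but no current Class 6 Notice is held, so (d) is unavailable.
Exception (e) is satisfied on its face — there is no written lease; aggregate throughput is 2,650 units, meeting the 2,410 units threshold. But applying paragraphs (m)–(n): (m) operates against (e): a current Annual Exemption Letter is held. (n) is not engaged (the Tier 4 Certificate is not current), so (m) stands. (e) is therefore removed.
Every exception is unavailable, so the rule governs.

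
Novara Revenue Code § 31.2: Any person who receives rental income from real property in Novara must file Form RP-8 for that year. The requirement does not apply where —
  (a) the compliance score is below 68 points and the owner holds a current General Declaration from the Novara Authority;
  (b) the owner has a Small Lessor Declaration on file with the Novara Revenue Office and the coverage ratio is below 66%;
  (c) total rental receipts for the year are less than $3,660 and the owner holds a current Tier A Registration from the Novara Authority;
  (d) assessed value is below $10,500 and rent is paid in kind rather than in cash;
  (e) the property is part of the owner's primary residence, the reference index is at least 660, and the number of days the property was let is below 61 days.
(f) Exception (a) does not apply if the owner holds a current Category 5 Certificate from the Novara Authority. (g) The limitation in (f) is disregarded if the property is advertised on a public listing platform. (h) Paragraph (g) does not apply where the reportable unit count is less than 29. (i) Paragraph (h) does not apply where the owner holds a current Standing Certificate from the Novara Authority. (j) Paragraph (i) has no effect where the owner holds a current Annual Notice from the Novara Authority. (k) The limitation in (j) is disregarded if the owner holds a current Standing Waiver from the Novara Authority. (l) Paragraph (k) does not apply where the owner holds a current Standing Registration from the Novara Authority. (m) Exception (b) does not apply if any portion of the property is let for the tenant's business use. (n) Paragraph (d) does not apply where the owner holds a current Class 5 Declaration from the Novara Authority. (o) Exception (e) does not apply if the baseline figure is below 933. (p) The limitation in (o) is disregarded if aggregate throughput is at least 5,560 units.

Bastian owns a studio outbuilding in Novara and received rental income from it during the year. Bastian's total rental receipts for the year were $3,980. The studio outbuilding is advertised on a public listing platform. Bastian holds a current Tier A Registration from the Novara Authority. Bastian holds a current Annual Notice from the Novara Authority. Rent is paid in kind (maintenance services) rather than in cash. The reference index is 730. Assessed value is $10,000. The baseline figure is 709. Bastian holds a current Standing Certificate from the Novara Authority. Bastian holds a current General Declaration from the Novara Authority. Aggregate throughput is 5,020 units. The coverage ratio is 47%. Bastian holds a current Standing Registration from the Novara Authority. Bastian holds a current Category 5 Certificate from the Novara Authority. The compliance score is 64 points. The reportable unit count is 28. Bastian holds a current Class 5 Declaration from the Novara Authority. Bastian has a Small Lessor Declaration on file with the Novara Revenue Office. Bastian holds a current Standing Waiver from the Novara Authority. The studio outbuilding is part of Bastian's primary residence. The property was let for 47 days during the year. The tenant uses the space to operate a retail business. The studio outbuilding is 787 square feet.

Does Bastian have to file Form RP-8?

All of (a)'s requirements are met (the compliance score is 64 points, below the 68 points limit; a current General Declaration is held). But: (f) operates against (a): a current Category 5 Certificate is held. (g) would limit (f) — the property is publicly advertised — but (h) sets (g) aside: (h) operates against (g): the reportable unit count is 28, less than the 29 limit. (i) would limit (h) — a current Standing Certificate is held — but (j) sets (i) aside: (j) applies — a current Annual Notice is held. (k) would limit (j) — a current Standing Waiver is held — but (l) sets (k) aside: (l) operates — a current Standing Registration is held. (a) is therefore removed.
All of (b)'s requirements are met (a Small Lessor Declaration is on file; the coverage ratio is 47%, below the 66% limit). Turning to paragraph (m): (m) operates against (b): the space is let for business use. Exception (b) does not apply.
Exception (c) fails — total rental receipts for the year are $3,980, not less than $3,660.
Exception (d): assessed value is $10,000, below the $10,500 limit; rent is paid in kind — every condition holds. However, paragraph (n) must be considered: (n) is engaged — a current Class 5 Declaration is held. (d) is therefore removed.
Exception (e) is satisfied on its face — the studio outbuilding is part of the primary residence; the reference index is 730, meeting the 660 threshold; the number of days the property was let is 47 days, below the 61 days limit. But: (o) operates against (e): the baseline figure is 709, below the 933 limit. (p), which would lift (o), is not triggered — aggregate throughput is 5,020 units, short of 5,560 units. So (e) is unavailable.
None of the exceptions is available; § 31.2 applies in full.

Yes — Bastian must file Form RP-8.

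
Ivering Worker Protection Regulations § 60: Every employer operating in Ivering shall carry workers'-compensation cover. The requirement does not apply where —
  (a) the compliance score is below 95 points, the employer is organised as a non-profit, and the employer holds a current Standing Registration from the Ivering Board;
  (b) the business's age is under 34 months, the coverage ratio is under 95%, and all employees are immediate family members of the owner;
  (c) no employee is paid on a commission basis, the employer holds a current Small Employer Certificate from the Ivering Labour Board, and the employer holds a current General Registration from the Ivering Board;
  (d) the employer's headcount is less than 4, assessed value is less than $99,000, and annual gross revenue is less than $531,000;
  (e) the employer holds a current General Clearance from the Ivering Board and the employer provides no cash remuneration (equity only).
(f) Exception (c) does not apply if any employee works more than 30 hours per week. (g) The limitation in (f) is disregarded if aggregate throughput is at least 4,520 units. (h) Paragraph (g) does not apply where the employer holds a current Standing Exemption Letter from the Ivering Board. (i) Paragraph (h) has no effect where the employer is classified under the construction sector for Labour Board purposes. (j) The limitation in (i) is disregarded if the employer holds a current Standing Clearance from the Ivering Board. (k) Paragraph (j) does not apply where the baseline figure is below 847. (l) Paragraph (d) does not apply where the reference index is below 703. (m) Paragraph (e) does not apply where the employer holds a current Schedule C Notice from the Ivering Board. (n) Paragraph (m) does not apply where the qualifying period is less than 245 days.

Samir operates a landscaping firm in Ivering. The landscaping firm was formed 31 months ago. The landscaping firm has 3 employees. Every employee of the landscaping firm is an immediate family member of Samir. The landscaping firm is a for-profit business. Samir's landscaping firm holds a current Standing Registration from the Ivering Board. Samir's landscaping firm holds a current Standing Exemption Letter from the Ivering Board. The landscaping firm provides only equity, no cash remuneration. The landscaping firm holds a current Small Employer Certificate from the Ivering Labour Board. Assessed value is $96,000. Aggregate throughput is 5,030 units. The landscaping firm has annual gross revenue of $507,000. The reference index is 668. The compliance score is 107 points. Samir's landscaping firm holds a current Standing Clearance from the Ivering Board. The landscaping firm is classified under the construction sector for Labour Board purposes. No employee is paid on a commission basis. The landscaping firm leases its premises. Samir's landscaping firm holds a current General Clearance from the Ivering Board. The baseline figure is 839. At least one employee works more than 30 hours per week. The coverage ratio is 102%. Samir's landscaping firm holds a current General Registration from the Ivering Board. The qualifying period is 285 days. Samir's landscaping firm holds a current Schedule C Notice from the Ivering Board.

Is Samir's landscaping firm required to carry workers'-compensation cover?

No — exception (c) applies; Samir's landscaping firm is not required to carry workers'-compensation cover.

Exception (a) does not apply: the compliance score is 107 points, not below 95 points.
Exception (b) does not apply: the coverage ratio is 102%, not under 95%.
Exception (c)'s conditions are all satisfied: no employee is paid on commission; a current Small Employer Certificate is held; a current General Registration is held. Applying paragraphs (f)–(k): (f) is triggered (at least one employee exceeds 30 hours/week), but yields to (g): (g) operates — aggregate throughput is 5,030 units, meeting the 4,520 units threshold. (h) is triggered (a current Standing Exemption Letter is held), but is overridden by (i): (i) is triggered — the landscaping firm is classified under the construction sector. (j) is triggered (a current Standing Clearance is held), but is set aside by (k): (k) is engaged — the baseline figure is 839, below the 847 limit. So (c) applies.
Exception (d)'s conditions are all satisfied: the employer's headcount is 3, less than the 4 limit; assessed value is $96,000, less than the $99,000 limit; annual gross revenue is $507,000, less than the $531,000 limit. Turning to paragraph (l): (l) operates against (d): the reference index is 668, below the 703 limit. So (d) is unavailable.
Exception (e) is satisfied on its face — a current General Clearance is held; remuneration is equity-only. But applying paragraphs (m)–(n): (m) operates against (e): a current Schedule C Notice is held. (n) is not triggered (the qualifying period is 285 days, not less than 245 days), so (m) stands. So (e) is unavailable.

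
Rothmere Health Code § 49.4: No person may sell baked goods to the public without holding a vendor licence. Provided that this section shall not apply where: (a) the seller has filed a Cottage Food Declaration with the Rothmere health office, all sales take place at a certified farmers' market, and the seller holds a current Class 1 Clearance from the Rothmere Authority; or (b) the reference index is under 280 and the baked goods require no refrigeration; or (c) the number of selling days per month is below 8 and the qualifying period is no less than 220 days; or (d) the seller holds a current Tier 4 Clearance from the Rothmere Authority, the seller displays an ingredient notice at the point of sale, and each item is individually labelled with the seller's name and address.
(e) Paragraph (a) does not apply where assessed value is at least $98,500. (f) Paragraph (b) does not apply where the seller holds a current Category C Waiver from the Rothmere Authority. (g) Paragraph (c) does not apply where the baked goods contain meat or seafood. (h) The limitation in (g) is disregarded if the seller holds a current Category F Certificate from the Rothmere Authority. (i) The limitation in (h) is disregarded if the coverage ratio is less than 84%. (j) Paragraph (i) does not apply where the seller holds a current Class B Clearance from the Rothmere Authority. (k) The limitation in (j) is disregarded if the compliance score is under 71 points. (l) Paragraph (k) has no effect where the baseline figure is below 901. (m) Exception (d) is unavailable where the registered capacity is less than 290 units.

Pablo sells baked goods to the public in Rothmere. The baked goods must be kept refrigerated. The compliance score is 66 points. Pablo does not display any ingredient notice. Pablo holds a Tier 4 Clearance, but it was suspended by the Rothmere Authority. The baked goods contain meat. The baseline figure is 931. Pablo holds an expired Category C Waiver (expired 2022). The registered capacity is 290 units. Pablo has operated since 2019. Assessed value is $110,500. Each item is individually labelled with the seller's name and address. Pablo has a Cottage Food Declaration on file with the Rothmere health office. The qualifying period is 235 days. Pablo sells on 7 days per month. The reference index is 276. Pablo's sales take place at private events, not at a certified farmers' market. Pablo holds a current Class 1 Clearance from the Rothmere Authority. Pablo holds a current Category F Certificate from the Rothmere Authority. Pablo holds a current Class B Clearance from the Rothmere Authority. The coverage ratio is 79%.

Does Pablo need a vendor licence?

Exception (a) requires that all sales take place at a certified farmers' market; but sales are at private events, not a certified farmers' market, so (a) is unavailable.
Exception (b) requires that the baked goods require no refrigeration; but the baked goods require refrigeration, so (b) is unavailable.
Exception (c): the number of selling days per month is 7, below the 8 limit; the qualifying period is 235 days, meeting the 220 days threshold — every condition holds. But: (g) operates — the baked goods contain meat. (h) would limit (g) — a current Category F Certificate is held — but (i) sets (h) aside: (i) is triggered — the coverage ratio is 79%, less than the 84% limit. (j) applies (a current Class B Clearance is held), but is displaced by (k): (k) operates against (j): the compliance score is 66 points, under the 71 points limit. (l), which would lift (k), is inapplicable — the baseline figure is 931, not below 901. (c) is therefore removed.
Exception (d) fails — the Tier 4 Clearance is not current.
No exception applies. The general rule governs.

Yes — Pablo must hold a vendor licence.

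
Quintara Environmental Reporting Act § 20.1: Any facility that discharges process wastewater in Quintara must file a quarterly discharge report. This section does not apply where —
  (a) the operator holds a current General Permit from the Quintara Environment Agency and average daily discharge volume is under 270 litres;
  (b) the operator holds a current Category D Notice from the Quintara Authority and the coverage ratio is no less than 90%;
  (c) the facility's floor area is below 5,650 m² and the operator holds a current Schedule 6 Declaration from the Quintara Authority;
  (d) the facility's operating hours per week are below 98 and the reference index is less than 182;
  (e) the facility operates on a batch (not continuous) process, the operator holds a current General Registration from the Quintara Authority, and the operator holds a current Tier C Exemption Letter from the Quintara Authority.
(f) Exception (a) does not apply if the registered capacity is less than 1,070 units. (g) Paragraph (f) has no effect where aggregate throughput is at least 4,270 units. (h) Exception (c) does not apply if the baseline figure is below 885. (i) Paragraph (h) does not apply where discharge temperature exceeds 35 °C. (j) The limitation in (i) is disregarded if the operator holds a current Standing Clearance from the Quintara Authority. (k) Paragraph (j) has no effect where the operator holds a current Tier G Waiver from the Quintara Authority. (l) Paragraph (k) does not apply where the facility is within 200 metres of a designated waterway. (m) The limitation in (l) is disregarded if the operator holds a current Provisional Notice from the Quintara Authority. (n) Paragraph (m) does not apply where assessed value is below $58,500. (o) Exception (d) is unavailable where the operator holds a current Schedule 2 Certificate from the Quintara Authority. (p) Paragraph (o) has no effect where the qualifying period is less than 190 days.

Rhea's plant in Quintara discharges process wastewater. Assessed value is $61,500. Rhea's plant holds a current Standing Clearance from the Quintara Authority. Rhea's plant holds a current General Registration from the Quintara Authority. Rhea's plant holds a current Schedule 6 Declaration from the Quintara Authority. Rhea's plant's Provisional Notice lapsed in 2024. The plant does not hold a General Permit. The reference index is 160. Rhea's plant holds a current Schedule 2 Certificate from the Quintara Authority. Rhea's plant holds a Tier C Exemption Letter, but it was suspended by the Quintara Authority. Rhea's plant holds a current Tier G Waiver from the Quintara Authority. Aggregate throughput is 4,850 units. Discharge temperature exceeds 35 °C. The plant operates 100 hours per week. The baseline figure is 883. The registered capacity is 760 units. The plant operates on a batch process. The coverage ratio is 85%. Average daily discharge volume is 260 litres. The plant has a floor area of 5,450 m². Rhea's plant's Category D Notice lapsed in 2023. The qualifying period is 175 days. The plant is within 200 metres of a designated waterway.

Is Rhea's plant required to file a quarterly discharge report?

Exception (a) requires that the operator holds a current General Permit from the Quintara Environment Agency; but no General Permit is held, so (a) is unavailable.
Exception (b) does not apply: the Category D Notice is not current.
Exception (c) is satisfied on its face — the facility's floor area is 5,450 m², below the 5,650 m² limit; a current Schedule 6 Declaration is held. But: (h) operates against (c): the baseline figure is 883, below the 885 limit. (i) would limit (h) — discharge temperature exceeds 35 °C — but (j) sets (i) aside: (j) operates against (i): a current Standing Clearance is held. (k) is engaged (a current Tier G Waiver is held), but is overridden by (l): (l) applies — the plant is within 200 m of a designated waterway. (m) is not engaged (there is no Provisional Notice in force), so (l) stands. (c) is therefore removed.
Exception (d) does not apply: the facility's operating hours per week are 100, not below 98.
Exception (e) fails — there is no Tier C Exemption Letter in force.
No exception is made out. Rhea's plant falls within the general rule.

Yes — Rhea's plant must file a quarterly discharge report.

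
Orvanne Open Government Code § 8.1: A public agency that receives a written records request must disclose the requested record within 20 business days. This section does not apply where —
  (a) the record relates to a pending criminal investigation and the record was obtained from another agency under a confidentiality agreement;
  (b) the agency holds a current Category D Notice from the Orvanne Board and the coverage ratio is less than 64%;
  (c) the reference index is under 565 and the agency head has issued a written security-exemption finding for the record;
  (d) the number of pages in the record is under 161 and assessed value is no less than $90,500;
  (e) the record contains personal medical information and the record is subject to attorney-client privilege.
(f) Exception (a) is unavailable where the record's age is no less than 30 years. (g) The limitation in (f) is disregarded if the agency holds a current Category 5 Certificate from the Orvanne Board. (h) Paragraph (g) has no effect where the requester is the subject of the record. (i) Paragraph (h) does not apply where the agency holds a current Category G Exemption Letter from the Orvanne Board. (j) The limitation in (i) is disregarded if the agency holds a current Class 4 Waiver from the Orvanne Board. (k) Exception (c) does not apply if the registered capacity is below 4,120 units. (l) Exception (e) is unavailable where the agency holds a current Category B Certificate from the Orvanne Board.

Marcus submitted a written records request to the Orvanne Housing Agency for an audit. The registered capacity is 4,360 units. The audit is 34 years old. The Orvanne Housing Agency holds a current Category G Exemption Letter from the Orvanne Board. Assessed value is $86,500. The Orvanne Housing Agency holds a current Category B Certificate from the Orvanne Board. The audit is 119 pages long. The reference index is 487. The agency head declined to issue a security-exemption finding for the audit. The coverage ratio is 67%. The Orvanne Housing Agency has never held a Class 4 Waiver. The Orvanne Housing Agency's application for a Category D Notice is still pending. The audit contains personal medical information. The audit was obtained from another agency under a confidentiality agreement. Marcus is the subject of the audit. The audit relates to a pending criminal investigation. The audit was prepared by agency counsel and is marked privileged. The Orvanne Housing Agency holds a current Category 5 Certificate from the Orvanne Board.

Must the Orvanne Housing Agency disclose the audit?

No — exception (a) applies; the Orvanne Housing Agency is not required to disclose the audit.

Exception (a) is satisfied on its face — the audit relates to a pending investigation; the audit was obtained under a confidentiality agreement. Applying paragraphs (f)–(j): (f) operates (the record's age is 34 years, meeting the 30 years threshold), but is set aside by (g): (g) operates — a current Category 5 Certificate is held. (h) would limit (g) — Marcus is the subject of the audit — but (i) sets (h) aside: (i) operates against (h): a current Category G Exemption Letter is held. (j) is not triggered (there is no Class 4 Waiver in force), so (i) stands. So (a) applies.
Exception (b) requires that the agency holds a current Category D Notice from the Orvanne Board; but there is no Category D Notice in force, so (b) is unavailable.
Exception (c) fails — the agency head declined to issue a security-exemption finding.
Exception (d) requires that assessed value is no less than $90,500; but assessed value is $86,500, short of $90,500, so (d) is unavailable.
Exception (e): the audit contains personal medical information; the audit is privileged — every condition holds. But: (l) is engaged — a current Category B Certificate is held. Exception (e) does not apply.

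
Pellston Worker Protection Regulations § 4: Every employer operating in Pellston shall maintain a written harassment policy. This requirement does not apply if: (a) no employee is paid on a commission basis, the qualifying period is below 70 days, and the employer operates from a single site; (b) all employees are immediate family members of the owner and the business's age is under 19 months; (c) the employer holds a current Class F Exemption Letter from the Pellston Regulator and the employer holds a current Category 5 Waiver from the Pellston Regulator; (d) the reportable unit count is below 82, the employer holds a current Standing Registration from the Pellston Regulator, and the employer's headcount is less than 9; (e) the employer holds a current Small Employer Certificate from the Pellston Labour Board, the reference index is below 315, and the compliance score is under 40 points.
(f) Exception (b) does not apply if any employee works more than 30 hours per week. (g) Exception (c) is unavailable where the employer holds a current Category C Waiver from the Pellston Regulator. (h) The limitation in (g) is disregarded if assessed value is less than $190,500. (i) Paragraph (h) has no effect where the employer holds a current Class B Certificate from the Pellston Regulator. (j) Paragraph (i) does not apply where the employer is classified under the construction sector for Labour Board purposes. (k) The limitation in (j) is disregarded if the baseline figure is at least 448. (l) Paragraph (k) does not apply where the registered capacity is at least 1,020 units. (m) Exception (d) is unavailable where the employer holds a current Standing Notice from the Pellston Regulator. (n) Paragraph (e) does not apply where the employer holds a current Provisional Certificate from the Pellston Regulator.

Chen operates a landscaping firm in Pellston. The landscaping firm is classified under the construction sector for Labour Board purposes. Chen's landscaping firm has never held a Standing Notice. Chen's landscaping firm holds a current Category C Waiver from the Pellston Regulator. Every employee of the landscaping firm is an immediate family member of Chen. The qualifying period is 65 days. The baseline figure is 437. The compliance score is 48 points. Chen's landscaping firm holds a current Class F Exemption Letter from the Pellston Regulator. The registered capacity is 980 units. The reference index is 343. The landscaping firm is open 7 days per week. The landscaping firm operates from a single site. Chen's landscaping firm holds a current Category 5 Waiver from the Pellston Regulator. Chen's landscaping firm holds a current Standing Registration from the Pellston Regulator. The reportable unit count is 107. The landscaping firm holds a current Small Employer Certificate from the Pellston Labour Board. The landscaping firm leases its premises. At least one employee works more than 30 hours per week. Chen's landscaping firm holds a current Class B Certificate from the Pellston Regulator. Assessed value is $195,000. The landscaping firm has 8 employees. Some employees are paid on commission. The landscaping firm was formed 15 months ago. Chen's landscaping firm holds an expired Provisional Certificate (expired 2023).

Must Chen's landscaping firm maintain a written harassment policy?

Yes — Chen's landscaping firm must maintain a written harassment policy.

Exception (a) requires that no employee is paid on a commission basis; but some employees are paid on commission, so (a) is unavailable.
All of (b)'s requirements are met (every employee is an immediate family member; the business's age is 15 months, under the 19 months limit). But: (f) operates against (b): at least one employee exceeds 30 hours/week. Exception (b) does not apply.
Exception (c)'s conditions are all satisfied: a current Class F Exemption Letter is held; a current Category 5 Waiver is held. But applying paragraphs (g)–(l): (g) operates against (c): a current Category C Waiver is held. (h), which would lift (g), is not triggered — assessed value is $195,000, not less than $190,500. (c) is therefore removed.
Exception (d) fails — the reportable unit count is 107, not below 82.
Exception (e) requires that the reference index is below 315; but the reference index is 343, not below 315, so (e) is unavailable.
None of the exceptions is available; § 4 applies in full.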